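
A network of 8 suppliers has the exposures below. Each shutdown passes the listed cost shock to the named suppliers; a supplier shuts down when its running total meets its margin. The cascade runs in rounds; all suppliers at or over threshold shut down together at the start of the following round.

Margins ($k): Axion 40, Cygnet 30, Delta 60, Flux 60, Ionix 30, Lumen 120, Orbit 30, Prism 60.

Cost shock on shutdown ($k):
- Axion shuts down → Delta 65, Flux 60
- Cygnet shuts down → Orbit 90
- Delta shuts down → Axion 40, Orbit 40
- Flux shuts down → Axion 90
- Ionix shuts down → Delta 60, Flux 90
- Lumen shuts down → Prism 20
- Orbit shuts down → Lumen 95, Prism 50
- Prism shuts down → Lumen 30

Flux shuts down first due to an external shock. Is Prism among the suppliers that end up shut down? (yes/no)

no

Round 1 — Flux shuts down (initial).
  Axion: +90 → 90 ≥ 40
Round 2 — Axion shuts down.
  Delta: +65 → 65 ≥ 60
Round 3 — Delta shuts down.
  Orbit: +40 → 40 ≥ 30
Round 4 — Orbit shuts down.
  Lumen: +95 → 95 < 120
  Prism: +50 → 50 < 60
No further shutdowns.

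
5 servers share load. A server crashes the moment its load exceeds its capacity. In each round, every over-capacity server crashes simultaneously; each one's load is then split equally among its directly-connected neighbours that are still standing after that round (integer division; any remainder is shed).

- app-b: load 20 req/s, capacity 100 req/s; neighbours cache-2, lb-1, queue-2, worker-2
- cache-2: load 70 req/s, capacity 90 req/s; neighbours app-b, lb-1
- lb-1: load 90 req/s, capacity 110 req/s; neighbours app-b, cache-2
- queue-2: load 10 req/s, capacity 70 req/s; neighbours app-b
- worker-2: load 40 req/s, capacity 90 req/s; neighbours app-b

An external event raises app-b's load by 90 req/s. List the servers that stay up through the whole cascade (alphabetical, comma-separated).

Round 1 — app-b at 110 > 100. app-b crashes.
  app-b sheds 110 req/s to cache-2, lb-1, queue-2, worker-2: 27 each (2 lost).
    cache-2: 70+27 = 97 > 90
    lb-1: 90+27 = 117 > 110
    queue-2: 10+27 = 37 ≤ 70
    worker-2: 40+27 = 67 ≤ 90
Round 2 — cache-2, lb-1 crash.
  cache-2 sheds 97 req/s: no online neighbours, lost.
  lb-1 sheds 117 req/s: no online neighbours, lost.
No further crashes.

queue-2, worker-2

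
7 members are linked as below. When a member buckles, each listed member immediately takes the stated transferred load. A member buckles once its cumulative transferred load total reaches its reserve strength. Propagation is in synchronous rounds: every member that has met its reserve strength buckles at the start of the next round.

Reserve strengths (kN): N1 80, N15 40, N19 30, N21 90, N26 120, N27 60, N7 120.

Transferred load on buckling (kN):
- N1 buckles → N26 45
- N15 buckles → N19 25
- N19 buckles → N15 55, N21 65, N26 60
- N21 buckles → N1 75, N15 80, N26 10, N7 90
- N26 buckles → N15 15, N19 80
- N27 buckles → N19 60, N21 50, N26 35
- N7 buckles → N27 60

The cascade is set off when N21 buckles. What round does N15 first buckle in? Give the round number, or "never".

2

Round 1 — N21 buckles (initial).
  N1: +75 → 75 < 80
  N15: +80 → 80 ≥ 40
  N26: +10 → 10 < 120
  N7: +90 → 90 < 120
Round 2 — N15 buckles.
  N19: +25 → 25 < 30
No further bucklings.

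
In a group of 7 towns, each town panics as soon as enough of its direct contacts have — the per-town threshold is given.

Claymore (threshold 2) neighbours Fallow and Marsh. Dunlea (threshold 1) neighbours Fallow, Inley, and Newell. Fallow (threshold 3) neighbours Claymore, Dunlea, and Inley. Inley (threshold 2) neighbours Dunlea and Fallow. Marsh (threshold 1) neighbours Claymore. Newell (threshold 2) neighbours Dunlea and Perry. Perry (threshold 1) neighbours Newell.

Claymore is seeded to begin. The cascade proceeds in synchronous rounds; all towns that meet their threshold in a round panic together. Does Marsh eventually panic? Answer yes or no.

Round 1 — Claymore panics (initial).
Round 2 — checking thresholds:
  Fallow: 1 of 3 neighbours < 3, not yet.
  Marsh: 1 of 1 neighbours ≥ 1, panics.
Round 3 — no new panics; cascade stops.

yes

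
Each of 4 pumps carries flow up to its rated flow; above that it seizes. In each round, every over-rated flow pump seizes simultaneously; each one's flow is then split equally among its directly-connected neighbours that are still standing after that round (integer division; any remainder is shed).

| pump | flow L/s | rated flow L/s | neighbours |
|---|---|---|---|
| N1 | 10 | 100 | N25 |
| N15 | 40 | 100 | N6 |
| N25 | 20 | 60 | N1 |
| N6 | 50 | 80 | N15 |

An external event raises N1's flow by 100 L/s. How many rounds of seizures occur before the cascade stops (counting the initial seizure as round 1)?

2

Round 1 — N1 at 110 > 100. N1 seizes.
  N1 sheds 110 L/s to N25: 110 each.
    N25: 20+110 = 130 > 60
Round 2 — N25 seizes.
  N25 sheds 130 L/s: no online neighbours, lost.
No further seizures.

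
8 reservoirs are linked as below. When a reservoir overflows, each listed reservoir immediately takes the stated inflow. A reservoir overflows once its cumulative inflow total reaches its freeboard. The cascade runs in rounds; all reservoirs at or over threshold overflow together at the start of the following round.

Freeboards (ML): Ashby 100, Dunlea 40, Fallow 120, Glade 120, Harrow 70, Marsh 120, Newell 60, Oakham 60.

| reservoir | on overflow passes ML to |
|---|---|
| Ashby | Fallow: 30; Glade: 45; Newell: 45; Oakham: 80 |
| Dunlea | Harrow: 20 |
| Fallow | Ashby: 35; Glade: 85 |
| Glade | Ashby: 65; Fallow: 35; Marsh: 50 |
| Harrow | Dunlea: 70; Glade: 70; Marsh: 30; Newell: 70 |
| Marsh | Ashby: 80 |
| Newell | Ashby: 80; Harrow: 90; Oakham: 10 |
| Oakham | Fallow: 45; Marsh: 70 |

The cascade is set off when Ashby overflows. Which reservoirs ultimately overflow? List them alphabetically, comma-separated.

Round 1 — Ashby overflows (initial).
  Fallow: +30 → 30 < 120
  Glade: +45 → 45 < 120
  Newell: +45 → 45 < 60
  Oakham: +80 → 80 ≥ 60
Round 2 — Oakham overflows.
  Fallow: +45 → 75 < 120
  Marsh: +70 → 70 < 120
No further overflows.

Ashby, Oakham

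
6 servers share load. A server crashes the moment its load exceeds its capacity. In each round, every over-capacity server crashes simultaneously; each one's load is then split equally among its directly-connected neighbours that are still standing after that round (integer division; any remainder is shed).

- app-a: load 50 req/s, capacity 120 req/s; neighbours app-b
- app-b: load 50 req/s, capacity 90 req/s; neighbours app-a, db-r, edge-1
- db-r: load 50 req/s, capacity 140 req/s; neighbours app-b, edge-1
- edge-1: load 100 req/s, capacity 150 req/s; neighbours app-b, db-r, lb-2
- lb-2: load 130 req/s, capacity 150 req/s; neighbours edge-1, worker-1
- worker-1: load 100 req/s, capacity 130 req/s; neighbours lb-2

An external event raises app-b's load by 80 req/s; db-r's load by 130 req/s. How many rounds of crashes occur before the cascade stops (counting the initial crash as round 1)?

4

Round 1 — app-b at 130 > 90; db-r at 180 > 140. app-b, db-r crash.
  app-b sheds 130 req/s to app-a, edge-1: 65 each.
    app-a: 50+65 = 115 ≤ 120
    edge-1: 100+65 = 165 > 150
  db-r sheds 180 req/s to edge-1: 180 each.
    edge-1: 165+180 = 345 > 150
Round 2 — edge-1 crashes.
  edge-1 sheds 345 req/s to lb-2: 345 each.
    lb-2: 130+345 = 475 > 150
Round 3 — lb-2 crashes.
  lb-2 sheds 475 req/s to worker-1: 475 each.
    worker-1: 100+475 = 575 > 130
Round 4 — worker-1 crashes.
  worker-1 sheds 575 req/s: no online neighbours, lost.
No further crashes.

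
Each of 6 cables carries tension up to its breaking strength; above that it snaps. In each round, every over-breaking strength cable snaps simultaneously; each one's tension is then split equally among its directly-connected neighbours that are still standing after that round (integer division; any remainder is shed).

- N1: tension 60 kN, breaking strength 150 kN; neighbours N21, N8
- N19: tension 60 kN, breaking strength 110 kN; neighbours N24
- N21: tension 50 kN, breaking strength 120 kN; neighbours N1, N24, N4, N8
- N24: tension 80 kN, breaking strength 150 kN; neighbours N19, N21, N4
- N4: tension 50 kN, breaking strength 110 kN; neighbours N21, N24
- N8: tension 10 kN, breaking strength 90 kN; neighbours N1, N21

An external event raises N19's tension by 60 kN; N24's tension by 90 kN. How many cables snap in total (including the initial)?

Round 1 — N19 at 120 > 110; N24 at 170 > 150. N19, N24 snap.
  N19 sheds 120 kN: no online neighbours, lost.
  N24 sheds 170 kN to N21, N4: 85 each.
    N21: 50+85 = 135 > 120
    N4: 50+85 = 135 > 110
Round 2 — N21, N4 snap.
  N21 sheds 135 kN to N1, N8: 67 each (1 lost).
    N1: 60+67 = 127 ≤ 150
    N8: 10+67 = 77 ≤ 90
  N4 sheds 135 kN: no online neighbours, lost.
No further breaks.

4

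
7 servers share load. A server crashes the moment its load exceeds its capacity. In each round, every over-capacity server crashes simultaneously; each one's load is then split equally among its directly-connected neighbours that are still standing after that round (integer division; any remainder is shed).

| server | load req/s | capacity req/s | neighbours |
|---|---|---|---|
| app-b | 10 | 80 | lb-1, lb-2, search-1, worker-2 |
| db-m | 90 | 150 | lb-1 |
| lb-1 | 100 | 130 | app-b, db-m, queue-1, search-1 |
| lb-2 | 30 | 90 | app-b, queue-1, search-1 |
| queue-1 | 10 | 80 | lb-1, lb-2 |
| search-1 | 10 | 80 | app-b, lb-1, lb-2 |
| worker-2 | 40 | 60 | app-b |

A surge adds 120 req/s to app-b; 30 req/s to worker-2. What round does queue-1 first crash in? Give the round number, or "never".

Round 1 — app-b at 130 > 80; worker-2 at 70 > 60. app-b, worker-2 crash.
  app-b sheds 130 req/s to lb-1, lb-2, search-1: 43 each (1 lost).
    lb-1: 100+43 = 143 > 130
    lb-2: 30+43 = 73 ≤ 90
    search-1: 10+43 = 53 ≤ 80
  worker-2 sheds 70 req/s: no online neighbours, lost.
Round 2 — lb-1 crashes.
  lb-1 sheds 143 req/s to db-m, queue-1, search-1: 47 each (2 lost).
    db-m: 90+47 = 137 ≤ 150
    queue-1: 10+47 = 57 ≤ 80
    search-1: 53+47 = 100 > 80
Round 3 — search-1 crashes.
  search-1 sheds 100 req/s to lb-2: 100 each.
    lb-2: 73+100 = 173 > 90
Round 4 — lb-2 crashes.
  lb-2 sheds 173 req/s to queue-1: 173 each.
    queue-1: 57+173 = 230 > 80
Round 5 — queue-1 crashes.
  queue-1 sheds 230 req/s: no online neighbours, lost.
No further crashes.

5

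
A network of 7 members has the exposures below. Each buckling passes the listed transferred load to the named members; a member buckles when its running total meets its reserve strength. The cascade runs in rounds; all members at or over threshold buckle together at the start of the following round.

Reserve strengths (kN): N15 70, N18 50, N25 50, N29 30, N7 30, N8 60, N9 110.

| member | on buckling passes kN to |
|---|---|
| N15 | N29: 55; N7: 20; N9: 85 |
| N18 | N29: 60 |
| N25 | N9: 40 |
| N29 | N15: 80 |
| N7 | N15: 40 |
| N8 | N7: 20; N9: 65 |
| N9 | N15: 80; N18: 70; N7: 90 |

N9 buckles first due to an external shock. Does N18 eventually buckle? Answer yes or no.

yes

Round 1 — N9 buckles (initial).
  N15: +80 → 80 ≥ 70
  N18: +70 → 70 ≥ 50
  N7: +90 → 90 ≥ 30
Round 2 — N15, N18, N7 buckle.
  N29: +55+60 → 115 ≥ 30
Round 3 — N29 buckles.
No further bucklings.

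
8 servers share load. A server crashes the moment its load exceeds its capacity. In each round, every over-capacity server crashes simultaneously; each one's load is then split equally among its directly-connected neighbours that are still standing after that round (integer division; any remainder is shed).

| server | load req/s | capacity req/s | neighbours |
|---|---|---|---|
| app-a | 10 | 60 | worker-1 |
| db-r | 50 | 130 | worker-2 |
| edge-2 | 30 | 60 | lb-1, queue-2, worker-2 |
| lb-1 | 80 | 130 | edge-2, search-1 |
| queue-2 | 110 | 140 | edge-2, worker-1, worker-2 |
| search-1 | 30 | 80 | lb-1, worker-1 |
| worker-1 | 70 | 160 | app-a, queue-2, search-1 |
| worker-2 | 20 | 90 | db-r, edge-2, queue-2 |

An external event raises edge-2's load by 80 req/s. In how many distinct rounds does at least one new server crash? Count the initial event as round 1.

4

Round 1 — edge-2 at 110 > 60. edge-2 crashes.
  edge-2 sheds 110 req/s to lb-1, queue-2, worker-2: 36 each (2 lost).
    lb-1: 80+36 = 116 ≤ 130
    queue-2: 110+36 = 146 > 140
    worker-2: 20+36 = 56 ≤ 90
Round 2 — queue-2 crashes.
  queue-2 sheds 146 req/s to worker-1, worker-2: 73 each.
    worker-1: 70+73 = 143 ≤ 160
    worker-2: 56+73 = 129 > 90
Round 3 — worker-2 crashes.
  worker-2 sheds 129 req/s to db-r: 129 each.
    db-r: 50+129 = 179 > 130
Round 4 — db-r crashes.
  db-r sheds 179 req/s: no online neighbours, lost.
No further crashes.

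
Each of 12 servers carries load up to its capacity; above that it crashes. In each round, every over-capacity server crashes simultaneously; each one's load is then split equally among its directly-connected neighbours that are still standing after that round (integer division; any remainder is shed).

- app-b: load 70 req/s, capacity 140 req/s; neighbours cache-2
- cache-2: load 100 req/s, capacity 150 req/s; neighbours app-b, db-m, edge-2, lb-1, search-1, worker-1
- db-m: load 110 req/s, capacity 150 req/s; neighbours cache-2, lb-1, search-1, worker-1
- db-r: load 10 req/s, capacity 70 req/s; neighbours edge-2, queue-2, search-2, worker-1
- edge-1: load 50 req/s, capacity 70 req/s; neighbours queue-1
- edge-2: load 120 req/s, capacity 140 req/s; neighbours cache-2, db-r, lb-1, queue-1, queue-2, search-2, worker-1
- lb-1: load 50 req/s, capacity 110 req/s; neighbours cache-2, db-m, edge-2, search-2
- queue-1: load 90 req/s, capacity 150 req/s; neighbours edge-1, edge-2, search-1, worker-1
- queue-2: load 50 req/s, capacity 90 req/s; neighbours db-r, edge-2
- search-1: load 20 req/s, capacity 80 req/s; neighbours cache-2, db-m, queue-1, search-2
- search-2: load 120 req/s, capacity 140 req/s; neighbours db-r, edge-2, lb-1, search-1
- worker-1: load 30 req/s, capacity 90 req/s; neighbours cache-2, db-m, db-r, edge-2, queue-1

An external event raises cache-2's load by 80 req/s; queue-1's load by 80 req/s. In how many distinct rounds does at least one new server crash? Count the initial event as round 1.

Round 1 — cache-2 at 180 > 150; queue-1 at 170 > 150. cache-2, queue-1 crash.
  cache-2 sheds 180 req/s to app-b, db-m, edge-2, lb-1, search-1, worker-1: 30 each.
    app-b: 70+30 = 100 ≤ 140
    db-m: 110+30 = 140 ≤ 150
    edge-2: 120+30 = 150 > 140
    lb-1: 50+30 = 80 ≤ 110
    search-1: 20+30 = 50 ≤ 80
    worker-1: 30+30 = 60 ≤ 90
  queue-1 sheds 170 req/s to edge-1, edge-2, search-1, worker-1: 42 each (2 lost).
    edge-1: 50+42 = 92 > 70
    edge-2: 150+42 = 192 > 140
    search-1: 50+42 = 92 > 80
    worker-1: 60+42 = 102 > 90
Round 2 — edge-1, edge-2, search-1, worker-1 crash.
  edge-1 sheds 92 req/s: no online neighbours, lost.
  edge-2 sheds 192 req/s to db-r, lb-1, queue-2, search-2: 48 each.
    db-r: 10+48 = 58 ≤ 70
    lb-1: 80+48 = 128 > 110
    queue-2: 50+48 = 98 > 90
    search-2: 120+48 = 168 > 140
  search-1 sheds 92 req/s to db-m, search-2: 46 each.
    db-m: 140+46 = 186 > 150
    search-2: 168+46 = 214 > 140
  worker-1 sheds 102 req/s to db-m, db-r: 51 each.
    db-m: 186+51 = 237 > 150
    db-r: 58+51 = 109 > 70
Round 3 — db-m, db-r, lb-1, queue-2, search-2 crash.
  db-m sheds 237 req/s: no online neighbours, lost.
  db-r sheds 109 req/s: no online neighbours, lost.
  lb-1 sheds 128 req/s: no online neighbours, lost.
  queue-2 sheds 98 req/s: no online neighbours, lost.
  search-2 sheds 214 req/s: no online neighbours, lost.
No further crashes.

3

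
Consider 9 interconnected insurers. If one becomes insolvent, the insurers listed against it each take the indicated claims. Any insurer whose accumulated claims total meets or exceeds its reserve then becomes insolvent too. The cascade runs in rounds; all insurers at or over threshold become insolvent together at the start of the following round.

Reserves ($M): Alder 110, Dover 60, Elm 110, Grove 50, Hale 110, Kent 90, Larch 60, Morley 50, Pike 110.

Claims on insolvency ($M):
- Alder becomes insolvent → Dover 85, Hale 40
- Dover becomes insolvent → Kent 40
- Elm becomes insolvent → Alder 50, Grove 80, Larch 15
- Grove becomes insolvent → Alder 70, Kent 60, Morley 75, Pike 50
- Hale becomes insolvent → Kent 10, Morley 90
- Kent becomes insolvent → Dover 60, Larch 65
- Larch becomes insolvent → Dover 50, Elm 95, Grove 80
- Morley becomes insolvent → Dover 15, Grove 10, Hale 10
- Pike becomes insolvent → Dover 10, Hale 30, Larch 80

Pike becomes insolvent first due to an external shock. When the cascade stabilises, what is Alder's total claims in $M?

70

Round 1 — Pike becomes insolvent (initial).
  Dover: +10 → 10 < 60
  Hale: +30 → 30 < 110
  Larch: +80 → 80 ≥ 60
Round 2 — Larch becomes insolvent.
  Dover: +50 → 60 ≥ 60
  Elm: +95 → 95 < 110
  Grove: +80 → 80 ≥ 50
Round 3 — Dover, Grove become insolvent.
  Alder: +70 → 70 < 110
  Kent: +40+60 → 100 ≥ 90
  Morley: +75 → 75 ≥ 50
Round 4 — Kent, Morley become insolvent.
  Hale: +10 → 40 < 110
No further insolvencies.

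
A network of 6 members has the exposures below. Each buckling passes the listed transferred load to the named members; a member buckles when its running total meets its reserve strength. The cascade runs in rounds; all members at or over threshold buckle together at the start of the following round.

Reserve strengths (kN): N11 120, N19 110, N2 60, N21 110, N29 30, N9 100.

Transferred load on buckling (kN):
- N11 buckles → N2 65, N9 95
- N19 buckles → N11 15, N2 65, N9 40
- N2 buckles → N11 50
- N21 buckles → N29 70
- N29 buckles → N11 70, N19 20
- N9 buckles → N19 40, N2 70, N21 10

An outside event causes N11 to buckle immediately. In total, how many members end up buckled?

2

Round 1 — N11 buckles (initial).
  N2: +65 → 65 ≥ 60
  N9: +95 → 95 < 100
Round 2 — N2 buckles.
No further bucklings.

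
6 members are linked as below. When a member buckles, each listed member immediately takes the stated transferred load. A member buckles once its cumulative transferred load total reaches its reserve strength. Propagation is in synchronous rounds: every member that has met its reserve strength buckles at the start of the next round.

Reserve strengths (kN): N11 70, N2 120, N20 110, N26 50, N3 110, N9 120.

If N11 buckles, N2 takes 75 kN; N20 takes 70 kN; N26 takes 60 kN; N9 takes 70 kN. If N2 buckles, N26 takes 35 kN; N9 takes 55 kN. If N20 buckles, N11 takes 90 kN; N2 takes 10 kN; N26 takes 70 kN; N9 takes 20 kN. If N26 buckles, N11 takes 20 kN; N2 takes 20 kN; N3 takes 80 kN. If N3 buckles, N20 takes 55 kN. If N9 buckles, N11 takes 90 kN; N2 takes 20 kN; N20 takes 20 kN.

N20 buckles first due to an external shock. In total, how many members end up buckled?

Round 1 — N20 buckles (initial).
  N11: +90 → 90 ≥ 70
  N2: +10 → 10 < 120
  N26: +70 → 70 ≥ 50
  N9: +20 → 20 < 120
Round 2 — N11, N26 buckle.
  N2: +75+20 → 105 < 120
  N3: +80 → 80 < 110
  N9: +70 → 90 < 120
No further bucklings.

3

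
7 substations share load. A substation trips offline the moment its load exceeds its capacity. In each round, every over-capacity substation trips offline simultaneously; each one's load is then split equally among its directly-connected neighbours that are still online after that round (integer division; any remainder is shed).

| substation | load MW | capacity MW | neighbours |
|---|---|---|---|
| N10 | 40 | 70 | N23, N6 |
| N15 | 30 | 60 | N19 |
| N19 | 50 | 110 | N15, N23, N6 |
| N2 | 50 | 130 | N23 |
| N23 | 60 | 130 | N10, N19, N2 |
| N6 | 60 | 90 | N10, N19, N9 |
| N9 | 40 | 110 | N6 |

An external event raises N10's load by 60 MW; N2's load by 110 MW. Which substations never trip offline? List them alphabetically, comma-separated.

Round 1 — N10 at 100 > 70; N2 at 160 > 130. N10, N2 trip offline.
  N10 sheds 100 MW to N23, N6: 50 each.
    N23: 60+50 = 110 ≤ 130
    N6: 60+50 = 110 > 90
  N2 sheds 160 MW to N23: 160 each.
    N23: 110+160 = 270 > 130
Round 2 — N23, N6 trip offline.
  N23 sheds 270 MW to N19: 270 each.
    N19: 50+270 = 320 > 110
  N6 sheds 110 MW to N19, N9: 55 each.
    N19: 320+55 = 375 > 110
    N9: 40+55 = 95 ≤ 110
Round 3 — N19 trips offline.
  N19 sheds 375 MW to N15: 375 each.
    N15: 30+375 = 405 > 60
Round 4 — N15 trips offline.
  N15 sheds 405 MW: no online neighbours, lost.
No further trips.

N9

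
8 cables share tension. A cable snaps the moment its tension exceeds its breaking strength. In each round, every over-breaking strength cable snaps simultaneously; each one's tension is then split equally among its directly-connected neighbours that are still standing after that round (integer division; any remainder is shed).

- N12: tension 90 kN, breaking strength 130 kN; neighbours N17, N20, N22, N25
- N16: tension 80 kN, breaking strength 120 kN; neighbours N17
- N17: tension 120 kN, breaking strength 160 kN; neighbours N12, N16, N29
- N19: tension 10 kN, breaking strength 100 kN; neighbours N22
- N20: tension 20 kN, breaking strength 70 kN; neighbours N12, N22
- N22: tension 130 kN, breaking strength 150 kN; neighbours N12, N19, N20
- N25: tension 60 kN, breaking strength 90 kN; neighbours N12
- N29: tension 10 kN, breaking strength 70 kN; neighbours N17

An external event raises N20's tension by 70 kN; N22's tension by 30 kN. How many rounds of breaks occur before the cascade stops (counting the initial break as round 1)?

4

Round 1 — N20 at 90 > 70; N22 at 160 > 150. N20, N22 snap.
  N20 sheds 90 kN to N12: 90 each.
    N12: 90+90 = 180 > 130
  N22 sheds 160 kN to N12, N19: 80 each.
    N12: 180+80 = 260 > 130
    N19: 10+80 = 90 ≤ 100
Round 2 — N12 snaps.
  N12 sheds 260 kN to N17, N25: 130 each.
    N17: 120+130 = 250 > 160
    N25: 60+130 = 190 > 90
Round 3 — N17, N25 snap.
  N17 sheds 250 kN to N16, N29: 125 each.
    N16: 80+125 = 205 > 120
    N29: 10+125 = 135 > 70
  N25 sheds 190 kN: no online neighbours, lost.
Round 4 — N16, N29 snap.
  N16 sheds 205 kN: no online neighbours, lost.
  N29 sheds 135 kN: no online neighbours, lost.
No further breaks.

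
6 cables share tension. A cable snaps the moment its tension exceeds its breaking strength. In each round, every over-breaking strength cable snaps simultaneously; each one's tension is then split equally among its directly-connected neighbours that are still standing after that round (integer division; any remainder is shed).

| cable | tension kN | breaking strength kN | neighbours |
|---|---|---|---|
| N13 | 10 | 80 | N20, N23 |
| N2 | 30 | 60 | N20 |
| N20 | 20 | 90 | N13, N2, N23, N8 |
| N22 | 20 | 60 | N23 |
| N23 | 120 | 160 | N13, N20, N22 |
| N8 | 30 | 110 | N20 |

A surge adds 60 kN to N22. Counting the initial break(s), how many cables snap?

Round 1 — N22 at 80 > 60. N22 snaps.
  N22 sheds 80 kN to N23: 80 each.
    N23: 120+80 = 200 > 160
Round 2 — N23 snaps.
  N23 sheds 200 kN to N13, N20: 100 each.
    N13: 10+100 = 110 > 80
    N20: 20+100 = 120 > 90
Round 3 — N13, N20 snap.
  N13 sheds 110 kN: no online neighbours, lost.
  N20 sheds 120 kN to N2, N8: 60 each.
    N2: 30+60 = 90 > 60
    N8: 30+60 = 90 ≤ 110
Round 4 — N2 snaps.
  N2 sheds 90 kN: no online neighbours, lost.
No further breaks.

5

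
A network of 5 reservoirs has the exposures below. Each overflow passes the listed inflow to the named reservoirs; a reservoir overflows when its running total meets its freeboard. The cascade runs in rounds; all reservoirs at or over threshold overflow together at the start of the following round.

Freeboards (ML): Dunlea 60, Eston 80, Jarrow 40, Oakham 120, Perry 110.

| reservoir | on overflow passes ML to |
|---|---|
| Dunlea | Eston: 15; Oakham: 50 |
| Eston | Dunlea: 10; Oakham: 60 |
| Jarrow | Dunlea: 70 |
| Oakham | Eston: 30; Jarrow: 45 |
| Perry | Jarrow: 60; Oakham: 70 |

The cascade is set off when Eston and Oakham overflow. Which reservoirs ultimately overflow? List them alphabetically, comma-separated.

Dunlea, Eston, Jarrow, Oakham

Round 1 — Eston, Oakham overflow (initial).
  Dunlea: +10 → 10 < 60
  Jarrow: +45 → 45 ≥ 40
Round 2 — Jarrow overflows.
  Dunlea: +70 → 80 ≥ 60
Round 3 — Dunlea overflows.
No further overflows.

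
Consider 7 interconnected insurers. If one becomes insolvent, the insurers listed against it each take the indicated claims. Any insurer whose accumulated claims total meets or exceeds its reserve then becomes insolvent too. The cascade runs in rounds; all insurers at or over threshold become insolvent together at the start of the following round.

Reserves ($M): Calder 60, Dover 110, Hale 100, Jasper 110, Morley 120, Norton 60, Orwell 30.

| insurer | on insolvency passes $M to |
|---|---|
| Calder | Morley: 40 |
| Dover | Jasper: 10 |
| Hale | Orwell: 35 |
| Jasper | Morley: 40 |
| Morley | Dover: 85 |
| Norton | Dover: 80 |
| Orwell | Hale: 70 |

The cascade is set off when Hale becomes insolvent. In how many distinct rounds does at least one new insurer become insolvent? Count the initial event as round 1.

Round 1 — Hale becomes insolvent (initial).
  Orwell: +35 → 35 ≥ 30
Round 2 — Orwell becomes insolvent.
No further insolvencies.

2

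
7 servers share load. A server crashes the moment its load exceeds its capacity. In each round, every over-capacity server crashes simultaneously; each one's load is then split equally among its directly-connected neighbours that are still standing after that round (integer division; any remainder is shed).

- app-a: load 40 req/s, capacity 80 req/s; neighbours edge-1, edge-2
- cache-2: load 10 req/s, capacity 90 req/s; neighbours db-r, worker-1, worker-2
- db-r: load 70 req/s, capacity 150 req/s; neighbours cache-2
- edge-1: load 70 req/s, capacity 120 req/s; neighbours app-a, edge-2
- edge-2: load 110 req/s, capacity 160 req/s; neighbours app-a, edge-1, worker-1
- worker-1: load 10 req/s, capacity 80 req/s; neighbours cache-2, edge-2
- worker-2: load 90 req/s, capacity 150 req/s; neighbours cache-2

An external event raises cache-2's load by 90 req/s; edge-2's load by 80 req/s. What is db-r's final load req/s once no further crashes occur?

Round 1 — cache-2 at 100 > 90; edge-2 at 190 > 160. cache-2, edge-2 crash.
  cache-2 sheds 100 req/s to db-r, worker-1, worker-2: 33 each (1 lost).
    db-r: 70+33 = 103 ≤ 150
    worker-1: 10+33 = 43 ≤ 80
    worker-2: 90+33 = 123 ≤ 150
  edge-2 sheds 190 req/s to app-a, edge-1, worker-1: 63 each (1 lost).
    app-a: 40+63 = 103 > 80
    edge-1: 70+63 = 133 > 120
    worker-1: 43+63 = 106 > 80
Round 2 — app-a, edge-1, worker-1 crash.
  app-a sheds 103 req/s: no online neighbours, lost.
  edge-1 sheds 133 req/s: no online neighbours, lost.
  worker-1 sheds 106 req/s: no online neighbours, lost.
No further crashes.

103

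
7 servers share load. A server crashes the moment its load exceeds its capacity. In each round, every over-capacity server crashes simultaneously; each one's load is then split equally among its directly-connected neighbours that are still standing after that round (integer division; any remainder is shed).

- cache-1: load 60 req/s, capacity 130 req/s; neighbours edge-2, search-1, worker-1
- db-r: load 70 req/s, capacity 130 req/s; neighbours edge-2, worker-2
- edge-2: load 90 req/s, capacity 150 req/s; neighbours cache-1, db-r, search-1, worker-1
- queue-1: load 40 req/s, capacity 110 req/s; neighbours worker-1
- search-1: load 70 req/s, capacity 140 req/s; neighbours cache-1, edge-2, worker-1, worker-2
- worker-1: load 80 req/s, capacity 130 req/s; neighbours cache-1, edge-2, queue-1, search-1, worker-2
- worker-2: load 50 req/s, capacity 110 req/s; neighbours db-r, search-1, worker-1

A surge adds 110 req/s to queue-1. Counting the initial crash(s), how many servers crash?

2

Round 1 — queue-1 at 150 > 110. queue-1 crashes.
  queue-1 sheds 150 req/s to worker-1: 150 each.
    worker-1: 80+150 = 230 > 130
Round 2 — worker-1 crashes.
  worker-1 sheds 230 req/s to cache-1, edge-2, search-1, worker-2: 57 each (2 lost).
    cache-1: 60+57 = 117 ≤ 130
    edge-2: 90+57 = 147 ≤ 150
    search-1: 70+57 = 127 ≤ 140
    worker-2: 50+57 = 107 ≤ 110
No further crashes.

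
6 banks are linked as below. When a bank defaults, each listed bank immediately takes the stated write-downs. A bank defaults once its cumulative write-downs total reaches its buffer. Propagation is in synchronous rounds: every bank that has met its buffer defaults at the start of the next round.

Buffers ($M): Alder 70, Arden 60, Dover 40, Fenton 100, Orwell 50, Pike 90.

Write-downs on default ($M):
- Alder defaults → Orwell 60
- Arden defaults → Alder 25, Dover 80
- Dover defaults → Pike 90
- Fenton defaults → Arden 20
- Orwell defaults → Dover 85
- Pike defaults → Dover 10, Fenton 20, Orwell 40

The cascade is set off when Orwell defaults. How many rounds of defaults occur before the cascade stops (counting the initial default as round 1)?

3

Round 1 — Orwell defaults (initial).
  Dover: +85 → 85 ≥ 40
Round 2 — Dover defaults.
  Pike: +90 → 90 ≥ 90
Round 3 — Pike defaults.
  Fenton: +20 → 20 < 100
No further defaults.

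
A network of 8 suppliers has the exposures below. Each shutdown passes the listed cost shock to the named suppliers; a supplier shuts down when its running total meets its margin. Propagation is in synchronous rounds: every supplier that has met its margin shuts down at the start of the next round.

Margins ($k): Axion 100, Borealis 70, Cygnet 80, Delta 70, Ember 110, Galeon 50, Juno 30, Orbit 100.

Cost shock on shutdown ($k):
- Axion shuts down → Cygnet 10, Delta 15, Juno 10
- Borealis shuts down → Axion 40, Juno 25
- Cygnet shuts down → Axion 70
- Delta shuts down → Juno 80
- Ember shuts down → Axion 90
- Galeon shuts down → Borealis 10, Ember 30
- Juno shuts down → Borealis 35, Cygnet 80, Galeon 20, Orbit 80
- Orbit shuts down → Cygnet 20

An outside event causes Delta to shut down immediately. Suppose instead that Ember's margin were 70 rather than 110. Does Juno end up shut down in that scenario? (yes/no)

yes

With Ember's margin at 70:
Round 1 — Delta shuts down (initial).
  Juno: +80 → 80 ≥ 30
Round 2 — Juno shuts down.
  Borealis: +35 → 35 < 70
  Cygnet: +80 → 80 ≥ 80
  Galeon: +20 → 20 < 50
  Orbit: +80 → 80 < 100
Round 3 — Cygnet shuts down.
  Axion: +70 → 70 < 100
No further shutdowns.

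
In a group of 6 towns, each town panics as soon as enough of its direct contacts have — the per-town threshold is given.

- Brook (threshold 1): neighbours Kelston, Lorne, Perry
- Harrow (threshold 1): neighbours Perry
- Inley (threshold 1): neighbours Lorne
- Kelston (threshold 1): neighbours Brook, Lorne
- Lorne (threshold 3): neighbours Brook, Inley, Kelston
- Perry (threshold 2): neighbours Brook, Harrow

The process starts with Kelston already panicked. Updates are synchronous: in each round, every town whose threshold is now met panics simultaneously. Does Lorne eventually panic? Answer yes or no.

no

Round 1 — Kelston panics (initial).
Round 2 — checking thresholds:
  Brook: 1 of 3 neighbours ≥ 1, panics.
  Lorne: 1 of 3 neighbours < 3, below threshold.
Round 3 — no new panics; cascade stops.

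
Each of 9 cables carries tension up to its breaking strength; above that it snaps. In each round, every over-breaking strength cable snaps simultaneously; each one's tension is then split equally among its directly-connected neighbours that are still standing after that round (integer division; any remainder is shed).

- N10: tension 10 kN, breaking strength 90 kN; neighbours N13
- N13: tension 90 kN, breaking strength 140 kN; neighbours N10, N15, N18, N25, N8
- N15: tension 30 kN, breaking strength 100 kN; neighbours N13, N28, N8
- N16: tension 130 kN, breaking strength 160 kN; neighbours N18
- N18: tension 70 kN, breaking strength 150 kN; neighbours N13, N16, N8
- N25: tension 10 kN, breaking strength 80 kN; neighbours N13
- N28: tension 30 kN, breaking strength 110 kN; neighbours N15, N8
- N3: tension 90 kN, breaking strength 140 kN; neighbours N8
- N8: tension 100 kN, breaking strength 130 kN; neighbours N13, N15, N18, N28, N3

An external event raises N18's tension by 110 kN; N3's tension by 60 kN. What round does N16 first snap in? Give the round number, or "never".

Round 1 — N18 at 180 > 150; N3 at 150 > 140. N18, N3 snap.
  N18 sheds 180 kN to N13, N16, N8: 60 each.
    N13: 90+60 = 150 > 140
    N16: 130+60 = 190 > 160
    N8: 100+60 = 160 > 130
  N3 sheds 150 kN to N8: 150 each.
    N8: 160+150 = 310 > 130
Round 2 — N13, N16, N8 snap.
  N13 sheds 150 kN to N10, N15, N25: 50 each.
    N10: 10+50 = 60 ≤ 90
    N15: 30+50 = 80 ≤ 100
    N25: 10+50 = 60 ≤ 80
  N16 sheds 190 kN: no online neighbours, lost.
  N8 sheds 310 kN to N15, N28: 155 each.
    N15: 80+155 = 235 > 100
    N28: 30+155 = 185 > 110
Round 3 — N15, N28 snap.
  N15 sheds 235 kN: no online neighbours, lost.
  N28 sheds 185 kN: no online neighbours, lost.
No further breaks.

2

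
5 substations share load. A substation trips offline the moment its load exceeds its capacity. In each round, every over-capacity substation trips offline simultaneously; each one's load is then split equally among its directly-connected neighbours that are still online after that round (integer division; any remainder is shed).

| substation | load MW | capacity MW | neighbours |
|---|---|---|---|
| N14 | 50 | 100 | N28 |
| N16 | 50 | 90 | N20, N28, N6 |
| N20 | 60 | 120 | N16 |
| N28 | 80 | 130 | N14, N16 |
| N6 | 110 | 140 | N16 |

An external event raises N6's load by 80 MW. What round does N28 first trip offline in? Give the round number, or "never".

3

Round 1 — N6 at 190 > 140. N6 trips offline.
  N6 sheds 190 MW to N16: 190 each.
    N16: 50+190 = 240 > 90
Round 2 — N16 trips offline.
  N16 sheds 240 MW to N20, N28: 120 each.
    N20: 60+120 = 180 > 120
    N28: 80+120 = 200 > 130
Round 3 — N20, N28 trip offline.
  N20 sheds 180 MW: no online neighbours, lost.
  N28 sheds 200 MW to N14: 200 each.
    N14: 50+200 = 250 > 100
Round 4 — N14 trips offline.
  N14 sheds 250 MW: no online neighbours, lost.
No further trips.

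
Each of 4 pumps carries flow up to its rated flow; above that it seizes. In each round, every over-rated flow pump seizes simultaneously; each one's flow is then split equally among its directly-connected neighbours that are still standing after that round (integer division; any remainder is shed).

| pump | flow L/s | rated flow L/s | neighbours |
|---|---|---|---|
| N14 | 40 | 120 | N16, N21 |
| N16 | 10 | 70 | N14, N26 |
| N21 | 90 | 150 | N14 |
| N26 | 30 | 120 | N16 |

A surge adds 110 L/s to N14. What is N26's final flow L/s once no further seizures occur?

Round 1 — N14 at 150 > 120. N14 seizes.
  N14 sheds 150 L/s to N16, N21: 75 each.
    N16: 10+75 = 85 > 70
    N21: 90+75 = 165 > 150
Round 2 — N16, N21 seize.
  N16 sheds 85 L/s to N26: 85 each.
    N26: 30+85 = 115 ≤ 120
  N21 sheds 165 L/s: no online neighbours, lost.
No further seizures.

115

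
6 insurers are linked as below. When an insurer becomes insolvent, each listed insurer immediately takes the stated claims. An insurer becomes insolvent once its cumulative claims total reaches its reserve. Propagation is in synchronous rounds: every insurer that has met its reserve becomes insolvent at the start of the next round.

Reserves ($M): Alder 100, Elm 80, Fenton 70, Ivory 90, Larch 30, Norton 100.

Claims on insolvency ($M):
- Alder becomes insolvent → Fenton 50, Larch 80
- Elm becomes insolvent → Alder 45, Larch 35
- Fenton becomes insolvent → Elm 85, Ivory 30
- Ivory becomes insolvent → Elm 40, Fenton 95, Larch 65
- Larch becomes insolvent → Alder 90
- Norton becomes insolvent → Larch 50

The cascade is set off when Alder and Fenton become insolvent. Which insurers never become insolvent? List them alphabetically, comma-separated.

Ivory, Norton

Round 1 — Alder, Fenton become insolvent (initial).
  Elm: +85 → 85 ≥ 80
  Ivory: +30 → 30 < 90
  Larch: +80 → 80 ≥ 30
Round 2 — Elm, Larch become insolvent.
No further insolvencies.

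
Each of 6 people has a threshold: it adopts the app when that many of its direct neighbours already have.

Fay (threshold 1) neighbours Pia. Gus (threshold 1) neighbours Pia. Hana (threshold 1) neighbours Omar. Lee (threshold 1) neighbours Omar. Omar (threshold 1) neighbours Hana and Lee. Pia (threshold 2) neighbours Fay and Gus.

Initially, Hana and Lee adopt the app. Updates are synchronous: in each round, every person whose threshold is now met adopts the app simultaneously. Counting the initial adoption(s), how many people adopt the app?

3

Round 1 — Hana, Lee adopt the app (initial).
Round 2 — checking thresholds:
  Omar: 2 of 2 neighbours ≥ 1, adopts the app.
Round 3 — no new adoptions; cascade stops.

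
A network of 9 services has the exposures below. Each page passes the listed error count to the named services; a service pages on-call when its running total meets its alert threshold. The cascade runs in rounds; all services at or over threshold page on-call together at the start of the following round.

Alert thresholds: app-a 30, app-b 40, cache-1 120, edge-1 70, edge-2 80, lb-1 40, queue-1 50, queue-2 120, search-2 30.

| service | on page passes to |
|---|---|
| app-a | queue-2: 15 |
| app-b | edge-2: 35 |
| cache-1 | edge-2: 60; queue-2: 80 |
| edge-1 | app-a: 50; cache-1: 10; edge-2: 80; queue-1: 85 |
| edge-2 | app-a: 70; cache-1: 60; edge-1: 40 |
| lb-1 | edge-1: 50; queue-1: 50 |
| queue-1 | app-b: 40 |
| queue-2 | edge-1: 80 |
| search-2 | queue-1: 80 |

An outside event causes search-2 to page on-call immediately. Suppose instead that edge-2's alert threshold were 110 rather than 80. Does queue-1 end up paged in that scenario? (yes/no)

With edge-2's alert threshold at 110:
Round 1 — search-2 pages on-call (initial).
  queue-1: +80 → 80 ≥ 50
Round 2 — queue-1 pages on-call.
  app-b: +40 → 40 ≥ 40
Round 3 — app-b pages on-call.
  edge-2: +35 → 35 < 110
No further pages.

yes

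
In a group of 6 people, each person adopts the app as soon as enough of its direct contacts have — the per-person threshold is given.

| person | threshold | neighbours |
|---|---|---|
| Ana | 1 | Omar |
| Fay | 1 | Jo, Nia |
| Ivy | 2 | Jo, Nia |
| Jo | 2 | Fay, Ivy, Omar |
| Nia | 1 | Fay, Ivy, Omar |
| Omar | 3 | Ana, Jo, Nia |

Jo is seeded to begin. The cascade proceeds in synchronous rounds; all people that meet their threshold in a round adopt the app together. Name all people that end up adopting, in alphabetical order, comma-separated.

Round 1 — Jo adopts the app (initial).
Round 2 — checking thresholds:
  Fay: 1 of 2 neighbours ≥ 1, adopts the app.
  Ivy: 1 of 2 neighbours < 2, holds.
  Omar: 1 of 3 neighbours < 3, holds.
Round 3 — checking thresholds:
  Ivy: 1 of 2 neighbours < 2, holds.
  Nia: 1 of 3 neighbours ≥ 1, adopts the app.
  Omar: 1 of 3 neighbours < 3, holds.
Round 4 — checking thresholds:
  Ivy: 2 of 2 neighbours ≥ 2, adopts the app.
  Omar: 2 of 3 neighbours < 3, holds.
Round 5 — no new adoptions; cascade stops.

Fay, Ivy, Jo, Nia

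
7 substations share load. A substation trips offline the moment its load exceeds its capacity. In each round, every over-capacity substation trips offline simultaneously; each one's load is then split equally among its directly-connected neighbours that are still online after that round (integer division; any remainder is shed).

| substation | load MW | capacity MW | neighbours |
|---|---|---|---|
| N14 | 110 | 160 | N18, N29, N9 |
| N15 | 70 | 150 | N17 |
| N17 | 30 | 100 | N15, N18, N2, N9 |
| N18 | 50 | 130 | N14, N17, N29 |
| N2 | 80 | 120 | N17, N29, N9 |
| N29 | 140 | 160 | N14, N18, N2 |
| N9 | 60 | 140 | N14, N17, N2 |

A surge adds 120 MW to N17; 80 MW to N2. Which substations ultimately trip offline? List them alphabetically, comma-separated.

Round 1 — N17 at 150 > 100; N2 at 160 > 120. N17, N2 trip offline.
  N17 sheds 150 MW to N15, N18, N9: 50 each.
    N15: 70+50 = 120 ≤ 150
    N18: 50+50 = 100 ≤ 130
    N9: 60+50 = 110 ≤ 140
  N2 sheds 160 MW to N29, N9: 80 each.
    N29: 140+80 = 220 > 160
    N9: 110+80 = 190 > 140
Round 2 — N29, N9 trip offline.
  N29 sheds 220 MW to N14, N18: 110 each.
    N14: 110+110 = 220 > 160
    N18: 100+110 = 210 > 130
  N9 sheds 190 MW to N14: 190 each.
    N14: 220+190 = 410 > 160
Round 3 — N14, N18 trip offline.
  N14 sheds 410 MW: no online neighbours, lost.
  N18 sheds 210 MW: no online neighbours, lost.
No further trips.

N14, N17, N18, N2, N29, N9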